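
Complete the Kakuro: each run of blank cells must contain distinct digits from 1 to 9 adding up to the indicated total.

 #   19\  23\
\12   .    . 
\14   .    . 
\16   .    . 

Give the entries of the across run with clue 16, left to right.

7 9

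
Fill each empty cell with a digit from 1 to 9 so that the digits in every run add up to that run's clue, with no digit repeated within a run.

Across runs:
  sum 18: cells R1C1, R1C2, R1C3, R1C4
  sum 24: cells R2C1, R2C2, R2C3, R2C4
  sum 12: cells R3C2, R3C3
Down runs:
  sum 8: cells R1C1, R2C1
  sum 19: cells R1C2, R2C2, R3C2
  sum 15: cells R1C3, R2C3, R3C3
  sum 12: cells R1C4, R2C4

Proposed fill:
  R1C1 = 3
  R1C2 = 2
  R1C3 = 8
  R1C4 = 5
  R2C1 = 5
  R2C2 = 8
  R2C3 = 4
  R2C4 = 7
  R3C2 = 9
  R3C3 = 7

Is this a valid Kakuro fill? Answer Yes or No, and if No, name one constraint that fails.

No — the across run R3C2–R3C3 sums to 16, not 12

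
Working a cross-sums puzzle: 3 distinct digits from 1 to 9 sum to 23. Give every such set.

3 distinct digits from 1–9 sum between 6 and 24.
Only one set works: {6,8,9}.

{6,8,9}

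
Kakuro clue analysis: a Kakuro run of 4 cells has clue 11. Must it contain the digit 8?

The only way to make 11 from 4 distinct digits is {1,2,3,5}, which does not contain 8.

No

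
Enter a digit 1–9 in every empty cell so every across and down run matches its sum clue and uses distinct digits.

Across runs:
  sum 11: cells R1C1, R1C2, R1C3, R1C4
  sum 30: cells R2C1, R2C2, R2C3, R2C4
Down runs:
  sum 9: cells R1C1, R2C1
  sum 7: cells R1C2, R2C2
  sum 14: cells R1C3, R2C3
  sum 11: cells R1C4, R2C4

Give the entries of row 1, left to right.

2 1 5 3

11 in 4 cells must be {1,2,3,5}; 30 in 4 cells must be {6,7,8,9}.
Only 5 fits R1C3 under both its across sum 11 and down sum 14.
The 30 across and the 7 down share only 6, so R2C2 = 6.
R2C3 = 14 − 5 = 9 completes the 14 down.
R1C2 = 7 − 6 = 1 completes the 7 down.
No cell is forced outright now. R2C1 can only be 7 or 8 (the digits allowed by both its 30 across and its 9 down). If R2C1 = 8: then R1C1 would have to be in {2,3} for the 11 across but in {1} for the 9 down — contradiction. So R2C1 = 7.
R1C1 = 9 − 7 = 2 completes the 9 down.
R1C4 = 11 − 8 = 3 completes the 11 across.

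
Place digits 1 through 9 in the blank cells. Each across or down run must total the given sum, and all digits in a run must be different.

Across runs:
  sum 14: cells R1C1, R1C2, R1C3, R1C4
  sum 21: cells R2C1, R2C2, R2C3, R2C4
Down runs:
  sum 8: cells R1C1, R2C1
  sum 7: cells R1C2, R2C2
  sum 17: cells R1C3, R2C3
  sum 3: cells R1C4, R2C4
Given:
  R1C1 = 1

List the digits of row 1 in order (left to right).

1 3 8 2

17 in 2 cells must be {8,9}; 3 in 2 cells must be {1,2}.
R1C3 = 8: the only remaining digit allowed by both the 14 across and the 17 down.
R1C4 = 2: the only remaining digit allowed by both the 14 across and the 3 down.
R2C1 = 8 − 1 = 7 completes the 8 down.
R2C3 = 17 − 8 = 9 completes the 17 down.
R2C4 = 3 − 2 = 1 completes the 3 down.
R1C2 = 14 − 11 = 3 completes the 14 across.
R2C2 = 21 − 17 = 4 completes the 21 across.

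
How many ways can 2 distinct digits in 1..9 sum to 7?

3

2 distinct digits from 1–9 sum between 3 and 17.
Enumerating: {1,6}, {2,5}, {3,4}.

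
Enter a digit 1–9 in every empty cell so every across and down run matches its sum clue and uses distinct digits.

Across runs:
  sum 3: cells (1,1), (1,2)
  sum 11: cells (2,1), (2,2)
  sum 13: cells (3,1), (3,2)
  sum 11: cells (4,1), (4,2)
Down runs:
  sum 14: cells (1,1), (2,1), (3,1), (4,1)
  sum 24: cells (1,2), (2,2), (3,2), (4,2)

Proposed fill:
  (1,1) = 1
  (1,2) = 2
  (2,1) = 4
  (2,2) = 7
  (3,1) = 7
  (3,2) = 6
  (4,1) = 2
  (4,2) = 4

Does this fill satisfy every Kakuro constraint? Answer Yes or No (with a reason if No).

No — the across run (4,1)–(4,2) sums to 6, not 11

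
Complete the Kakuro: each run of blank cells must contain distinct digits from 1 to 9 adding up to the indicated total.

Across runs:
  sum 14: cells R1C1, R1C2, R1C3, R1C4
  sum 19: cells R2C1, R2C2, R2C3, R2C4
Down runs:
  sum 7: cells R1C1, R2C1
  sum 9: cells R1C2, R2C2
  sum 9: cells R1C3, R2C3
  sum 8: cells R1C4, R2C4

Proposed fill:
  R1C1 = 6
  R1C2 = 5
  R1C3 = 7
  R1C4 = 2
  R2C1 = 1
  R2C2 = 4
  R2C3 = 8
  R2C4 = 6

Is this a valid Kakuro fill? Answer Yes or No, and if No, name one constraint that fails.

No — the across run R1C1–R1C4 sums to 20, not 14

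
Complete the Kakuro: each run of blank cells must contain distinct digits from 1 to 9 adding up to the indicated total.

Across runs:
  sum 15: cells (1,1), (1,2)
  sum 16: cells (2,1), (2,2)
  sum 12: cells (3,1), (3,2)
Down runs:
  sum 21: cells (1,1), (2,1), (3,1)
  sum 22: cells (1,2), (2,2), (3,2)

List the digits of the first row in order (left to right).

16 in 2 cells must be {7,9}.
Nothing is forced directly, so branch on (2,1), whose candidates are 7 or 9. If (2,1) = 9: that forces (2,2) = 7, (3,2) = 9, (1,2) = 6, after which (3,1) would have to be in {3} for the 12 across but in {4,5,7,8} for the 21 down — contradiction. So (2,1) = 7.
(2,2) = 16 − 7 = 9 completes the 16 across.
Nothing is forced directly, so branch on (1,1), whose candidates are 6 or 8 or 9. If (1,1) = 6: then (1,2) would have to be in {9} for the 15 across but in {5,6,7,8} for the 22 down — contradiction. If (1,1) = 8: that forces (1,2) = 7, after which (3,1) would have to be in {3,4,5,7,8,9} for the 12 across but in {6} for the 21 down — contradiction. So (1,1) = 9.
(1,2) = 15 − 9 = 6 completes the 15 across.
(3,1) = 21 − 16 = 5 completes the 21 down.
(3,2) = 12 − 5 = 7 completes the 12 across.

9, 6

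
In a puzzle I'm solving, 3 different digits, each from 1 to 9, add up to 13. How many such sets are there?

3 distinct digits from 1–9 sum between 6 and 24.

7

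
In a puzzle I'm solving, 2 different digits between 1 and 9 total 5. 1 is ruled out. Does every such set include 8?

The only way to make 5 from 2 distinct digits under that restriction is {2,3}, which does not contain 8.

No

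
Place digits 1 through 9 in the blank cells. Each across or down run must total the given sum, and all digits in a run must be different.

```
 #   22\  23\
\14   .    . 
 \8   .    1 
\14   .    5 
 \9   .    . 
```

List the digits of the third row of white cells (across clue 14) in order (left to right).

R2C1 = 8 − 1 = 7 completes the 8 across.
R3C1 = 14 − 5 = 9 completes the 14 across.
R4C2 = 8: the only remaining digit allowed by both the 9 across and the 23 down.
Given what's placed, R1C1 must be 5 to fit the 14 across and 22 down.
R1C2 = 14 − 5 = 9 completes the 14 across.
R4C1 = 9 − 8 = 1 completes the 9 across.

9, 5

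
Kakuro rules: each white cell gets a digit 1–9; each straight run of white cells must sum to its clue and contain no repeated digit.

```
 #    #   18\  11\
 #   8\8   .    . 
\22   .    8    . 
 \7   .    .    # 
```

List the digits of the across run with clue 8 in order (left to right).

6 2

R2C1 = 5: the only remaining digit allowed by both the 22 across and the 8 down.
R2C3 = 22 − 13 = 9 completes the 22 across.
R3C1 = 8 − 5 = 3 completes the 8 down.
R3C2 = 7 − 3 = 4 completes the 7 across.
R1C2 = 18 − 12 = 6 completes the 18 down.
R1C3 = 8 − 6 = 2 completes the 8 across.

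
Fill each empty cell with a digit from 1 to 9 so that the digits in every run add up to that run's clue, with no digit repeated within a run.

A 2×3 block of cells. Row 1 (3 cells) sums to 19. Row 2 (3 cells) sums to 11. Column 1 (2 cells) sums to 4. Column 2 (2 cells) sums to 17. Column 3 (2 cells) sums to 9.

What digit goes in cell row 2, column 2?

8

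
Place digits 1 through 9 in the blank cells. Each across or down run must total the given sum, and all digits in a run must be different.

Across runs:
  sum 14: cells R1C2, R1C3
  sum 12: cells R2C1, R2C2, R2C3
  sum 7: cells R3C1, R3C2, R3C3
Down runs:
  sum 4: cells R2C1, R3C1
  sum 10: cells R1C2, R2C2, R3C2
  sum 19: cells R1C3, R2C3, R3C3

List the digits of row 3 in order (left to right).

7 in 3 cells must be {1,2,4}; 4 in 2 cells must be {1,3}.
Only 1 fits R3C1 under both its across sum 7 and down sum 4.
R2C1 = 4 − 1 = 3 completes the 4 down.
Nothing is forced directly, so branch on R1C2, whose candidates are 5 or 6. If R1C2 = 6: that forces R1C3 = 8, R2C2 = 1, after which R2C3 would have to be in {8} for the 12 across but in {2,4,5,6,7,9} for the 19 down — contradiction. So R1C2 = 5.
R1C3 = 14 − 5 = 9 completes the 14 across.
No cell is forced outright now. R3C2 can only be 2 or 4 (the digits allowed by both its 7 across and its 10 down). If R3C2 = 2: then R2C2 would have to be in {1,2,4,5,7,8} for the 12 across but in {3} for the 10 down — contradiction. So R3C2 = 4.
R2C2 = 10 − 9 = 1 completes the 10 down.
R2C3 = 12 − 4 = 8 completes the 12 across.
R3C3 = 7 − 5 = 2 completes the 7 across.

1 4 2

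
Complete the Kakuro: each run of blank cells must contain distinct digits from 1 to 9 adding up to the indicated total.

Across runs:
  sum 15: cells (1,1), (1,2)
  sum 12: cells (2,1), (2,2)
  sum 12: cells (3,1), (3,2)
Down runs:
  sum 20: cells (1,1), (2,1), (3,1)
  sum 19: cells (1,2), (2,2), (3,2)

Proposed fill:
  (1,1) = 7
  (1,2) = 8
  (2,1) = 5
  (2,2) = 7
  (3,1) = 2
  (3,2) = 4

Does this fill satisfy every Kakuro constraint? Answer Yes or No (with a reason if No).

No — the down run (1,1)–(3,1) sums to 14, not 20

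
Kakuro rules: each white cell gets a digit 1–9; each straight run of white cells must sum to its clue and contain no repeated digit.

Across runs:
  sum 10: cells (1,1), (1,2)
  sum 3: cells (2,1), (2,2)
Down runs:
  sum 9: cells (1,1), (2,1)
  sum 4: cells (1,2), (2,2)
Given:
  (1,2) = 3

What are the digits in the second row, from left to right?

2, 1

3 in 2 cells must be {1,2}; 4 in 2 cells must be {1,3}.
(1,1) = 10 − 3 = 7 completes the 10 across.
(2,1) = 9 − 7 = 2 completes the 9 down.
(2,2) = 3 − 2 = 1 completes the 3 across.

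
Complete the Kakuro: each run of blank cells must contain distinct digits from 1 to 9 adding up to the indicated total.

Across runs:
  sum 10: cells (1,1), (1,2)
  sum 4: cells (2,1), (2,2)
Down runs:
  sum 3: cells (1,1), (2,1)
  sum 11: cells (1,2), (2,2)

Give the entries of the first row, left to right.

4 in 2 cells must be {1,3}; 3 in 2 cells must be {1,2}.
The 4 across and the 3 down share only 1, so (2,1) = 1.
(2,2) = 4 − 1 = 3 completes the 4 across.
(1,1) = 3 − 1 = 2 completes the 3 down.
(1,2) = 10 − 2 = 8 completes the 10 across.

2 8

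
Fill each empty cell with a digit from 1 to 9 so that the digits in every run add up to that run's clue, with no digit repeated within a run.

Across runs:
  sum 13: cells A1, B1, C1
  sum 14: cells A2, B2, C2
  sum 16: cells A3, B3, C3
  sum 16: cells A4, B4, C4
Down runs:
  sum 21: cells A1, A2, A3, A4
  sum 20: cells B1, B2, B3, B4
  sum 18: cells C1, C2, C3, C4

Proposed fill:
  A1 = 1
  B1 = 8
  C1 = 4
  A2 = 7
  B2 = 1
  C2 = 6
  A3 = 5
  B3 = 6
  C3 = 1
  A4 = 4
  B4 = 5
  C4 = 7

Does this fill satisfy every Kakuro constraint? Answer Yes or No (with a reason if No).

No — the across run A3–C3 sums to 12, not 16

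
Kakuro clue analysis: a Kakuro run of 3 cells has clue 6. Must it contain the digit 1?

The only way to make 6 from 3 distinct digits is {1,2,3}, which contains 1.

Yes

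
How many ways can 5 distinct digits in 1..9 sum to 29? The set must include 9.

5 distinct digits from 1–9 sum between 15 and 35.
Keeping only sets containing 9.

7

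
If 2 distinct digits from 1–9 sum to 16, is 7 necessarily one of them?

The only way to make 16 from 2 distinct digits is {7,9}, which contains 7.

Yes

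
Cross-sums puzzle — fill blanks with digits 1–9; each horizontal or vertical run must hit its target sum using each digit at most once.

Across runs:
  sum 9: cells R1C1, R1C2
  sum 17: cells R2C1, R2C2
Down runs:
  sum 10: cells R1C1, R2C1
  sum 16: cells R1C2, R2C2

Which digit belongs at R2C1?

8

17 in 2 cells must be {8,9}; 16 in 2 cells must be {7,9}.
The 9 across and the 16 down share only 7, so R1C2 = 7.
R2C2 = 16 − 7 = 9 completes the 16 down.
R1C1 = 9 − 7 = 2 completes the 9 across.
R2C1 = 17 − 9 = 8 completes the 17 across.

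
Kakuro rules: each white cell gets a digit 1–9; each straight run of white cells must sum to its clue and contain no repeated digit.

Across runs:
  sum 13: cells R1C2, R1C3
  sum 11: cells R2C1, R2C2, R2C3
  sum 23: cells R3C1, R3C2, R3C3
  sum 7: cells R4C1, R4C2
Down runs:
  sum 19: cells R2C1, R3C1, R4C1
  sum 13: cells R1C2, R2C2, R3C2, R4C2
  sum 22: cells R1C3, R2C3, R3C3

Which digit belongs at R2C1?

23 in 3 cells must be {6,8,9}.
Only 6 fits R3C2 under both its across sum 23 and down sum 13.
Given what's placed, R1C2 must be 4 to fit the 13 across and 13 down.
R1C3 = 13 − 4 = 9 completes the 13 across.
R3C3 = 8: the only remaining digit allowed by both the 23 across and the 22 down.
R2C3 = 22 − 17 = 5 completes the 22 down.
R3C1 = 23 − 14 = 9 completes the 23 across.
Given what's placed, R2C2 must be 2 to fit the 11 across and 13 down.
R4C2 = 13 − 12 = 1 completes the 13 down.
R2C1 = 11 − 7 = 4 completes the 11 across.

4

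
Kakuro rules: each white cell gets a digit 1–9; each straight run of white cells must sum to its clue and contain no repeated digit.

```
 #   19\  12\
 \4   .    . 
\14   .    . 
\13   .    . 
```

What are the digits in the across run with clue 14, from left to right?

9, 5

4 in 2 cells must be {1,3}.
The 4 across and the 19 down share only 3, so R1C1 = 3.
R1C2 = 4 − 3 = 1 completes the 4 across.
Given what's placed, R2C1 must be 9 to fit the 14 across and 19 down.
R2C2 = 14 − 9 = 5 completes the 14 across.
R3C1 = 19 − 12 = 7 completes the 19 down.
R3C2 = 13 − 7 = 6 completes the 13 across.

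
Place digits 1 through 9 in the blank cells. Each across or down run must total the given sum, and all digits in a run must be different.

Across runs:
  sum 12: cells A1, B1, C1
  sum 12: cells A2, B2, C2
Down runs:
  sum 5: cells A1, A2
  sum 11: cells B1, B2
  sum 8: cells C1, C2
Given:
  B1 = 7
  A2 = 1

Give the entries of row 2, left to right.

1 4 7

A1 = 5 − 1 = 4 completes the 5 down.
C1 = 12 − 11 = 1 completes the 12 across.
B2 = 11 − 7 = 4 completes the 11 down.
C2 = 12 − 5 = 7 completes the 12 across.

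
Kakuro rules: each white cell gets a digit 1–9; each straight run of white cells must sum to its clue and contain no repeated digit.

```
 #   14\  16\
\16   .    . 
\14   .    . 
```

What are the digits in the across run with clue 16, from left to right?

16 in 2 cells must be {7,9}.
The 16 across and the 14 down share only 9, so R1C1 = 9.
R1C2 = 16 − 9 = 7 completes the 16 across.
R2C1 = 14 − 9 = 5 completes the 14 down.
R2C2 = 14 − 5 = 9 completes the 14 across.

9 7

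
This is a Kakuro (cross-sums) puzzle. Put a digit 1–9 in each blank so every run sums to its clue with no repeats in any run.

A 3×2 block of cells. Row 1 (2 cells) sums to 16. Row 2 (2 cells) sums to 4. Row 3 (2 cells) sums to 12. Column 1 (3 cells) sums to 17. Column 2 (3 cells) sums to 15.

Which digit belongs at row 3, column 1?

7

16 in 2 cells must be {7,9}; 4 in 2 cells must be {1,3}.
Nothing is forced directly, so branch on (1,1), whose candidates are 7 or 9. If (1,1) = 7: that forces (1,2) = 9, (2,1) = 1, after which (2,2) would have to be in {3} for the 4 across but in {1,2,4,5} for the 15 down — contradiction. So (1,1) = 9.
(1,2) = 16 − 9 = 7 completes the 16 across.
Given what's placed, (2,2) must be 3 to fit the 4 across and 15 down.
(3,2) = 15 − 10 = 5 completes the 15 down.
(2,1) = 4 − 3 = 1 completes the 4 across.
(3,1) = 12 − 5 = 7 completes the 12 across.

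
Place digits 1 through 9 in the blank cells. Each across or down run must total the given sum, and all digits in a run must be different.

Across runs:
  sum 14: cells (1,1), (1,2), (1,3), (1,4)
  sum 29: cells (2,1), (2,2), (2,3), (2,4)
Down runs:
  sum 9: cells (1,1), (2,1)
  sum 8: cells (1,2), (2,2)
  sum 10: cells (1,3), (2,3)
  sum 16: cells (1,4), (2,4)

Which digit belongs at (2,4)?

29 in 4 cells must be {5,7,8,9}; 16 in 2 cells must be {7,9}.
Only 7 fits (1,4) under both its across sum 14 and down sum 16.
(2,4) = 16 − 7 = 9 completes the 16 down.

9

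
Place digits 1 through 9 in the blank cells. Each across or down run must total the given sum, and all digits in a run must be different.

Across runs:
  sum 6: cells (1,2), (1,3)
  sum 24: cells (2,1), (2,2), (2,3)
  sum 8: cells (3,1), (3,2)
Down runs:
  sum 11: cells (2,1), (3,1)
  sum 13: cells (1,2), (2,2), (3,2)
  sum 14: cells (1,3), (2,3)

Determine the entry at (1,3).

5

24 in 3 cells must be {7,8,9}.
The 6 across and the 14 down share only 5, so (1,3) = 5.
(2,3) = 14 − 5 = 9 completes the 14 down.
(1,2) = 6 − 5 = 1 completes the 6 across.
No cell is forced outright now. (2,1) can only be 7 or 8 (the digits allowed by both its 24 across and its 11 down). If (2,1) = 7: that forces (2,2) = 8, after which (3,1) would have to be in {1,2,3,5,6,7} for the 8 across but in {4} for the 11 down — contradiction. So (2,1) = 8.
(2,2) = 24 − 17 = 7 completes the 24 across.
(3,1) = 11 − 8 = 3 completes the 11 down.
(3,2) = 8 − 3 = 5 completes the 8 across.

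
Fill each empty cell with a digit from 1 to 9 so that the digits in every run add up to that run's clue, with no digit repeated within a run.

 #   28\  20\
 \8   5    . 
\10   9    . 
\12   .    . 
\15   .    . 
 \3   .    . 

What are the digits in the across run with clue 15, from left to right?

6 9

3 in 2 cells must be {1,2}.
R1C2 = 8 − 5 = 3 completes the 8 across.
R2C2 = 10 − 9 = 1 completes the 10 across.
Given what's placed, R5C2 must be 2 to fit the 3 across and 20 down.
R5C1 = 3 − 2 = 1 completes the 3 across.
Given what's placed, R3C1 must be 7 to fit the 12 across and 28 down.
R3C2 = 12 − 7 = 5 completes the 12 across.
R4C1 = 28 − 22 = 6 completes the 28 down.
R4C2 = 15 − 6 = 9 completes the 15 across.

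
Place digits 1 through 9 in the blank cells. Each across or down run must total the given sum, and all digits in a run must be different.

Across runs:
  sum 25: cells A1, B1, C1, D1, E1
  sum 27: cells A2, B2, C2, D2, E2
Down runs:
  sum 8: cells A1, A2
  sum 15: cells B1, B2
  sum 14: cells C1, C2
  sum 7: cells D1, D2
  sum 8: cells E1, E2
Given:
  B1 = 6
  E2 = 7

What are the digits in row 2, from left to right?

1, 9, 6, 4, 7

E1 = 8 − 7 = 1 completes the 8 down.
B2 = 15 − 6 = 9 completes the 15 down.
No cell is forced outright now. C1 can only be 5 or 8 or 9 (the digits allowed by both its 25 across and its 14 down). If C1 = 5: then A1 would have to be in {4,9} for the 25 across but in {1,2,3,5,6,7} for the 8 down — contradiction. If C1 = 9: that forces C2 = 5, A2 = 2, D2 = 4, after which A1 would have to be in {2,4,5,7} for the 25 across but in {6} for the 8 down — contradiction. So C1 = 8.
Given what's placed, D1 must be 3 to fit the 25 across and 7 down.
C2 = 14 − 8 = 6 completes the 14 down.
D2 = 7 − 3 = 4 completes the 7 down.
A1 = 25 − 18 = 7 completes the 25 across.
A2 = 27 − 26 = 1 completes the 27 across.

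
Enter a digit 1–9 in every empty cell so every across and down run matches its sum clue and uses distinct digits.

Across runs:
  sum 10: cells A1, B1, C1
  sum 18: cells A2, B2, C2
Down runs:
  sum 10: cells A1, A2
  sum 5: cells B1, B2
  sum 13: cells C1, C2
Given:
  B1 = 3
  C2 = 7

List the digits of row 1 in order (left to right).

C1 = 13 − 7 = 6 completes the 13 down.
B2 = 5 − 3 = 2 completes the 5 down.
A1 = 10 − 9 = 1 completes the 10 across.
A2 = 18 − 9 = 9 completes the 18 across.

1 3 6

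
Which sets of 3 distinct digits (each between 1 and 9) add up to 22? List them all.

3 distinct digits from 1–9 sum between 6 and 24.

{5,8,9}; {6,7,9}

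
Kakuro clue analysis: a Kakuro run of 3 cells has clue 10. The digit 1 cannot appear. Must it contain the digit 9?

No

The only way to make 10 from 3 distinct digits under that restriction is {2,3,5}, which does not contain 9.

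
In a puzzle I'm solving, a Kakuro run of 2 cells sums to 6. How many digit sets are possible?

2

2 distinct digits from 1–9 sum between 3 and 17.
Enumerating: {1,5}, {2,4}.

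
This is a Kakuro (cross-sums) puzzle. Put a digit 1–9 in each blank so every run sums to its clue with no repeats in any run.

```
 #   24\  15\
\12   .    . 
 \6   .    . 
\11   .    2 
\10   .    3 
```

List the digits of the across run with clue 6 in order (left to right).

5, 1

R3C1 = 11 − 2 = 9 completes the 11 across.
R4C1 = 10 − 3 = 7 completes the 10 across.
No cell is forced outright now. R1C1 can only be 3 or 5 (the digits allowed by both its 12 across and its 24 down). If R1C1 = 5: then R1C2 would have to be in {7} for the 12 across but in {1,4,6,9} for the 15 down — contradiction. So R1C1 = 3.
R1C2 = 12 − 3 = 9 completes the 12 across.
R2C1 = 24 − 19 = 5 completes the 24 down.
R2C2 = 6 − 5 = 1 completes the 6 across.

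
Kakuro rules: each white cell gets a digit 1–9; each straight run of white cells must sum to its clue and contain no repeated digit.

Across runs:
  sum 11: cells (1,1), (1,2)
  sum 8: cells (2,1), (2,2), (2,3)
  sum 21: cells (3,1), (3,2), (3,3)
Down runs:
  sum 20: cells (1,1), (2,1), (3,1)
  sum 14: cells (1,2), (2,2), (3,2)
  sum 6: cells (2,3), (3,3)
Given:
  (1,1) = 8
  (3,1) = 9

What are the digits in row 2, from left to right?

3 4 1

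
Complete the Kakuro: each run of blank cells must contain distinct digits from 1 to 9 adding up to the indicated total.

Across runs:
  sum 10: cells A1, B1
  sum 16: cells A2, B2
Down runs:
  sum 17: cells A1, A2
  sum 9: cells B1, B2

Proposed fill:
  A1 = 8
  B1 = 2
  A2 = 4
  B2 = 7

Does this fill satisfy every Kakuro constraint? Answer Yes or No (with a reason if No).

No — the across run A2–B2 sums to 11, not 16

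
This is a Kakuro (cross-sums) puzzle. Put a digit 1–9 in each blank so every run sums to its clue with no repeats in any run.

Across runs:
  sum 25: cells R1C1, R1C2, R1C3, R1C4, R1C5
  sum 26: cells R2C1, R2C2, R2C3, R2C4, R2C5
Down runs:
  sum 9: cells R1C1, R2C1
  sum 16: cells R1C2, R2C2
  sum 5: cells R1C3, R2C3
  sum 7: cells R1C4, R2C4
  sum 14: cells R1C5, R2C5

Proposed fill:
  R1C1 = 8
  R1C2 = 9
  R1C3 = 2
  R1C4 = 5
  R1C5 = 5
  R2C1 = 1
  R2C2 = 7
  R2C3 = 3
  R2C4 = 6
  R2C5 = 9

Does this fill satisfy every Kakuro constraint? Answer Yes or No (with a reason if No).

No — the down run R1C4–R2C4 sums to 11, not 7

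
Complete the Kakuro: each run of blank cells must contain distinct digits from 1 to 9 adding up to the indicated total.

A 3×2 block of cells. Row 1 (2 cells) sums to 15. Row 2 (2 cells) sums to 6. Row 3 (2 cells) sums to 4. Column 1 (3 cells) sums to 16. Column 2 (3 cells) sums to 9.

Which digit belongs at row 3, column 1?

3

4 in 2 cells must be {1,3}.
The 15 across and the 9 down share only 6, so (1,2) = 6.
Given what's placed, (3,2) must be 1 to fit the 4 across and 9 down.
(1,1) = 15 − 6 = 9 completes the 15 across.
(2,2) = 9 − 7 = 2 completes the 9 down.
(3,1) = 4 − 1 = 3 completes the 4 across.
(2,1) = 6 − 2 = 4 completes the 6 across.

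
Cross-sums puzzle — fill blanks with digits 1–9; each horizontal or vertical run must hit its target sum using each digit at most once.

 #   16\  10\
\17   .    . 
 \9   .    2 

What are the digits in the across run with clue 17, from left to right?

9 8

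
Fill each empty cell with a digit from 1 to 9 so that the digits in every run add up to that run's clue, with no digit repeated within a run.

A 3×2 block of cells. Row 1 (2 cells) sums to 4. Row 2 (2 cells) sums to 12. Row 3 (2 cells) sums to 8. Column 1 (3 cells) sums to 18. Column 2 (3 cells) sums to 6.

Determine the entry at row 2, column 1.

4 in 2 cells must be {1,3}; 6 in 3 cells must be {1,2,3}.
The 12 across and the 6 down share only 3, so (2,2) = 3.
Given what's placed, (1,2) must be 1 to fit the 4 across and 6 down.
(2,1) = 12 − 3 = 9 completes the 12 across.
(3,2) = 6 − 4 = 2 completes the 6 down.
(1,1) = 4 − 1 = 3 completes the 4 across.
(3,1) = 8 − 2 = 6 completes the 8 across.

9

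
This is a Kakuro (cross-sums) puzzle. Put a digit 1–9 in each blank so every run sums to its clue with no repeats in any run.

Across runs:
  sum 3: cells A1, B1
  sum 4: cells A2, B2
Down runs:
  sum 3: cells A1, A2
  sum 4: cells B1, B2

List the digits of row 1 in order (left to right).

3 in 2 cells must be {1,2}; 4 in 2 cells must be {1,3}.
The 3 across and the 4 down share only 1, so B1 = 1.
The 4 across and the 3 down share only 1, so A2 = 1.
B2 = 4 − 1 = 3 completes the 4 across.
A1 = 3 − 1 = 2 completes the 3 across.

2, 1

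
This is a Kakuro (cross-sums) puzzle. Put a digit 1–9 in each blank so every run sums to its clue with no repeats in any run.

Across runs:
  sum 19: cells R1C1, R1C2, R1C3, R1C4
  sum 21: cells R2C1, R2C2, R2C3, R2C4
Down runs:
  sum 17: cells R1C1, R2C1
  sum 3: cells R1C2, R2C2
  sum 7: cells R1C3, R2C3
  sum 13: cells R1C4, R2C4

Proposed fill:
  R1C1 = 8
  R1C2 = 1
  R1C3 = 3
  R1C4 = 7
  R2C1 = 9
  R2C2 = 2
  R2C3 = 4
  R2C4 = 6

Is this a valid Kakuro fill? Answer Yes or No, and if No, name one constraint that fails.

Across: 8+1+3+7=19; 9+2+4+6=21. Down: 8+9=17; 1+2=3; 3+4=7; 7+6=13. No digit repeats within any run.

Yes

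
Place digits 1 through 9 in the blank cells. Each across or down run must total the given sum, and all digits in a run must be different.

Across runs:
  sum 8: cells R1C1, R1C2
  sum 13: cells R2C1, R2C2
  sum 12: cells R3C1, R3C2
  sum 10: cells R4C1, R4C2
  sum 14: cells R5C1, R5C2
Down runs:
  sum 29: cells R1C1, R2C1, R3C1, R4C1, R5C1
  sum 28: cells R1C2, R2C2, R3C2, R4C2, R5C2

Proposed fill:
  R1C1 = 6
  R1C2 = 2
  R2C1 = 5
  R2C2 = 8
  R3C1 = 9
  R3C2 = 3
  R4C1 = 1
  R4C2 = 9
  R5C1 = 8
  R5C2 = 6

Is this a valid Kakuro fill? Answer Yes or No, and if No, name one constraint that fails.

Across: 6+2=8; 5+8=13; 9+3=12; 1+9=10; 8+6=14. Down: 6+5+9+1+8=29; 2+8+3+9+6=28. No digit repeats within any run.

Yes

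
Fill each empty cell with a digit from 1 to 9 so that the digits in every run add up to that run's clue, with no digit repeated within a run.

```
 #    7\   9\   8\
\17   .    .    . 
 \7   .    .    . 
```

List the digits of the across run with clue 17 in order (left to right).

7 in 3 cells must be {1,2,4}.
Nothing is forced directly, so branch on R2C1, whose candidates are 1 or 2 or 4. If R2C1 = 1: that forces R1C1 = 6, R2C3 = 2, after which R1C3 would have to be in {2,3,4,7,8,9} for the 17 across but in {6} for the 8 down — contradiction. If R2C1 = 2: that forces R1C1 = 5, R1C3 = 3, after which R2C3 would have to be in {1,4} for the 7 across but in {5} for the 8 down — contradiction. So R2C1 = 4.
R1C1 = 7 − 4 = 3 completes the 7 down.
Nothing is forced directly, so branch on R1C3, whose candidates are 5 or 6. If R1C3 = 5: then R1C2 would have to be in {9} for the 17 across but in {1,2,3,4,5,6,7,8} for the 9 down — contradiction. So R1C3 = 6.
R1C2 = 17 − 9 = 8 completes the 17 across.
R2C2 = 9 − 8 = 1 completes the 9 down.
R2C3 = 7 − 5 = 2 completes the 7 across.

3 8 6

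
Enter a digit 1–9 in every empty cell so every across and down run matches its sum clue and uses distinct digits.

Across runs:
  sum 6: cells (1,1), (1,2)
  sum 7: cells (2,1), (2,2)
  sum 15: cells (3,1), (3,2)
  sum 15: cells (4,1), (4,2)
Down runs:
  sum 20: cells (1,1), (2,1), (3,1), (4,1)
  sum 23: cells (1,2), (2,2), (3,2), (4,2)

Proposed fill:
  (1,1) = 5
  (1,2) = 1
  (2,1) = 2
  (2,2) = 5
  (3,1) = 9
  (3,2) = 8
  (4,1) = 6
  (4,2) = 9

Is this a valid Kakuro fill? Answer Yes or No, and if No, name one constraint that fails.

No — the down run (1,1)–(4,1) sums to 22, not 20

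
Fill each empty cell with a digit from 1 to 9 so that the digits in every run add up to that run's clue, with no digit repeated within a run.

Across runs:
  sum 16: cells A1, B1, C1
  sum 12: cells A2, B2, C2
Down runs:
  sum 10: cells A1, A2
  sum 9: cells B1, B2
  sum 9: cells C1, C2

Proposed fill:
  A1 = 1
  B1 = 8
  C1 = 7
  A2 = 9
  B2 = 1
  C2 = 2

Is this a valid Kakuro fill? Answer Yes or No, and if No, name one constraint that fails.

Across: 1+8+7=16; 9+1+2=12. Down: 1+9=10; 8+1=9; 7+2=9. No digit repeats within any run.

Yes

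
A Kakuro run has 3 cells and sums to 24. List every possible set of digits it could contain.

{7,8,9}

3 distinct digits from 1–9 sum between 6 and 24.
Only one set works: {7,8,9}.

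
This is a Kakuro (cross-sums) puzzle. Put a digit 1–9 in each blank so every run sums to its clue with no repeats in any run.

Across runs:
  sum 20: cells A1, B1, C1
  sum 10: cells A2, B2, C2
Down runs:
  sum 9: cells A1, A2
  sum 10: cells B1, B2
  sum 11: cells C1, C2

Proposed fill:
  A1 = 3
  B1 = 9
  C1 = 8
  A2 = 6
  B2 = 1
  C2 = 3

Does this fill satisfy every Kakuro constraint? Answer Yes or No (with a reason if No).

Yes

Across: 3+9+8=20; 6+1+3=10. Down: 3+6=9; 9+1=10; 8+3=11. No digit repeats within any run.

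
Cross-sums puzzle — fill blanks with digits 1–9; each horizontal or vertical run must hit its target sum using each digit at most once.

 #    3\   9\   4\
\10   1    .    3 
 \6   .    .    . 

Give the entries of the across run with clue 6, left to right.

6 in 3 cells must be {1,2,3}; 3 in 2 cells must be {1,2}; 4 in 2 cells must be {1,3}.
R1C2 = 10 − 4 = 6 completes the 10 across.
R2C1 = 3 − 1 = 2 completes the 3 down.
R2C2 = 9 − 6 = 3 completes the 9 down.
R2C3 = 6 − 5 = 1 completes the 6 across.

2, 3, 1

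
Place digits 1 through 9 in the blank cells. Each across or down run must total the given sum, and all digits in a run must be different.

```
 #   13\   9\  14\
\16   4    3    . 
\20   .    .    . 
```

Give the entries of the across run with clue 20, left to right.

R1C3 = 16 − 7 = 9 completes the 16 across.
R2C1 = 13 − 4 = 9 completes the 13 down.
R2C2 = 9 − 3 = 6 completes the 9 down.
R2C3 = 20 − 15 = 5 completes the 20 across.

9, 6, 5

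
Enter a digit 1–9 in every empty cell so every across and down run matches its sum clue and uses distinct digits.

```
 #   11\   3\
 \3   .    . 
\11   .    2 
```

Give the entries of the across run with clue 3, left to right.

3 in 2 cells must be {1,2}.
R1C1 = 2: only digit in both the 3-across and 11-down candidate sets.
R1C2 = 3 − 2 = 1 completes the 3 across.
R2C1 = 11 − 2 = 9 completes the 11 across.

2 1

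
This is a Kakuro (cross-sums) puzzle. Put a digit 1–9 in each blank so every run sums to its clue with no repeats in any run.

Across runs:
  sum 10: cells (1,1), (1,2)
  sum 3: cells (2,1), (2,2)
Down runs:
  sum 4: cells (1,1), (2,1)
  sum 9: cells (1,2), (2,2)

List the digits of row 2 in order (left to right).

3 in 2 cells must be {1,2}; 4 in 2 cells must be {1,3}.
The 3 across and the 4 down share only 1, so (2,1) = 1.
(2,2) = 3 − 1 = 2 completes the 3 across.
(1,1) = 4 − 1 = 3 completes the 4 down.
(1,2) = 10 − 3 = 7 completes the 10 across.

1 2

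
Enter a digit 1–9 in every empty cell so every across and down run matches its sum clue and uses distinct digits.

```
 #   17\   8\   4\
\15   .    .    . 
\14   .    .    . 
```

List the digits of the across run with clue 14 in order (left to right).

9, 2, 3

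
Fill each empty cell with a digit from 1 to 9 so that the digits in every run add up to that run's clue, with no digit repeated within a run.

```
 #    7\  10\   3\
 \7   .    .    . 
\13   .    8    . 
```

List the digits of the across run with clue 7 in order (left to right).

7 in 3 cells must be {1,2,4}; 3 in 2 cells must be {1,2}.
R1C2 = 10 − 8 = 2 completes the 10 down.
R1C3 = 1: the only remaining digit allowed by both the 7 across and the 3 down.
R2C3 = 3 − 1 = 2 completes the 3 down.
R1C1 = 7 − 3 = 4 completes the 7 across.
R2C1 = 13 − 10 = 3 completes the 13 across.

4 2 1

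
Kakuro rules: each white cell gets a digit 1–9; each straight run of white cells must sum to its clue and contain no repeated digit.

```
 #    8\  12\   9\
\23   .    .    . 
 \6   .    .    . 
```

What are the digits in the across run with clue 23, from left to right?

23 in 3 cells must be {6,8,9}; 6 in 3 cells must be {1,2,3}.
The 23 across and the 8 down share only 6, so R1C1 = 6.
Given what's placed, R1C3 must be 8 to fit the 23 across and 9 down.
R2C1 = 8 − 6 = 2 completes the 8 down.
R2C2 = 3: the only remaining digit allowed by both the 6 across and the 12 down.
R2C3 = 6 − 5 = 1 completes the 6 across.
R1C2 = 23 − 14 = 9 completes the 23 across.

6 9 8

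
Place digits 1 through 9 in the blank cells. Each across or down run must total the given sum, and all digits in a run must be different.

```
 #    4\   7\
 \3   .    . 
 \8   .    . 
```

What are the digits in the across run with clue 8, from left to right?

3 5

3 in 2 cells must be {1,2}; 4 in 2 cells must be {1,3}.
The 3 across and the 4 down share only 1, so R1C1 = 1.
R1C2 = 3 − 1 = 2 completes the 3 across.
R2C1 = 4 − 1 = 3 completes the 4 down.
R2C2 = 8 − 3 = 5 completes the 8 across.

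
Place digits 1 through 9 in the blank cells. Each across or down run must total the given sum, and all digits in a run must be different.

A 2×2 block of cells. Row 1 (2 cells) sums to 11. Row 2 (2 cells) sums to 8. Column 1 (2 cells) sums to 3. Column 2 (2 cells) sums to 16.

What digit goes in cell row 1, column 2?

9

3 in 2 cells must be {1,2}; 16 in 2 cells must be {7,9}.
The 11 across and the 3 down share only 2, so (1,1) = 2.
(1,2) = 11 − 2 = 9 completes the 11 across.
(2,1) = 3 − 2 = 1 completes the 3 down.
(2,2) = 8 − 1 = 7 completes the 8 across.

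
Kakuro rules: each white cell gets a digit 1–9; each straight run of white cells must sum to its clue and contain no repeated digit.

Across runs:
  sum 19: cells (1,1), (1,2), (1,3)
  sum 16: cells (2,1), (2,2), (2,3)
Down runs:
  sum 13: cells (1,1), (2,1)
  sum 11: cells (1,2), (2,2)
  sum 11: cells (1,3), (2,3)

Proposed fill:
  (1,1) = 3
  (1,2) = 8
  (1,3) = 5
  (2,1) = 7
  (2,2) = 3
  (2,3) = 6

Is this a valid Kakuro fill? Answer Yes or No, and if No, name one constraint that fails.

No — the down run (1,1)–(2,1) sums to 10, not 13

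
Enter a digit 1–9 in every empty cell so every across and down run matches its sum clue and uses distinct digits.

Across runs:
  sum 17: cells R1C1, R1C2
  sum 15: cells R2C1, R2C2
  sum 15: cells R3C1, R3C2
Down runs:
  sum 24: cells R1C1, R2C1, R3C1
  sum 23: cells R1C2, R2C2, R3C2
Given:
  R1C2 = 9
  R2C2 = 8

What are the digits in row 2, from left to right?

17 in 2 cells must be {8,9}; 24 in 3 cells must be {7,8,9}; 23 in 3 cells must be {6,8,9}.
R1C1 = 17 − 9 = 8 completes the 17 across.
R2C1 = 15 − 8 = 7 completes the 15 across.
R3C1 = 24 − 15 = 9 completes the 24 down.
R3C2 = 15 − 9 = 6 completes the 15 across.

7 8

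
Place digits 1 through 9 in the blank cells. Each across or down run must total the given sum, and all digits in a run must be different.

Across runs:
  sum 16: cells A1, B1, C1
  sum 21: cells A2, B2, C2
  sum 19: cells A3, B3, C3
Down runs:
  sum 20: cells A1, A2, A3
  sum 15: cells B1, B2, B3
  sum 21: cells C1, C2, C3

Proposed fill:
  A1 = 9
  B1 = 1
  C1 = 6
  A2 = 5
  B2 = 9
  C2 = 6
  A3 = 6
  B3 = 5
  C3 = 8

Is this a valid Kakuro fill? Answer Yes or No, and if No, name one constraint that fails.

No — the across run A2–C2 sums to 20, not 21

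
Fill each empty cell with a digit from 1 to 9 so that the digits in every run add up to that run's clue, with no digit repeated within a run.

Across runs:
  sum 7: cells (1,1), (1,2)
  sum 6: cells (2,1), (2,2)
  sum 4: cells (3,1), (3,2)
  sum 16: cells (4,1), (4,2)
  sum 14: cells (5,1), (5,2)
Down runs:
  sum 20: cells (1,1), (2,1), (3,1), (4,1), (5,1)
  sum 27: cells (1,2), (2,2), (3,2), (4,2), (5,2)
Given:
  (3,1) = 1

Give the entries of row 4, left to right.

4 in 2 cells must be {1,3}; 16 in 2 cells must be {7,9}.
(3,2) = 4 − 1 = 3 completes the 4 across.
No cell is forced outright now. (4,1) can only be 7 or 9 (the digits allowed by both its 16 across and its 20 down). If (4,1) = 9: that forces (4,2) = 7, (5,1) = 5, (5,2) = 9, (2,1) = 2, after which (2,2) would have to be in {4} for the 6 across but in {2,6} for the 27 down — contradiction. So (4,1) = 7.
(4,2) = 16 − 7 = 9 completes the 16 across.
Nothing is forced directly, so branch on (5,1), whose candidates are 5 or 6. If (5,1) = 5: that forces (2,1) = 4, (2,2) = 2, after which (5,2) would have to be in {9} for the 14 across but in {5,6,7,8} for the 27 down — contradiction. So (5,1) = 6.
(5,2) = 14 − 6 = 8 completes the 14 across.

7 9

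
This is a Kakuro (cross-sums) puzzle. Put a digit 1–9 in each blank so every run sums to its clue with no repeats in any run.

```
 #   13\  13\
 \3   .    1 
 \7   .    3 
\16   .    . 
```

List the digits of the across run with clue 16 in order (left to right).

3 in 2 cells must be {1,2}; 16 in 2 cells must be {7,9}.
R1C1 = 3 − 1 = 2 completes the 3 across.
R2C1 = 7 − 3 = 4 completes the 7 across.
R3C1 = 13 − 6 = 7 completes the 13 down.
R3C2 = 16 − 7 = 9 completes the 16 across.

7 9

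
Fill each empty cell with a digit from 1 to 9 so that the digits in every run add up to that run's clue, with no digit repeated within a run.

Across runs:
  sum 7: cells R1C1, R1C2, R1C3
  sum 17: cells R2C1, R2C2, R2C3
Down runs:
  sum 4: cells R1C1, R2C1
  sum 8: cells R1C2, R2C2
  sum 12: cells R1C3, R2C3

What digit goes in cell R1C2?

7 in 3 cells must be {1,2,4}; 4 in 2 cells must be {1,3}.
The 7 across and the 4 down share only 1, so R1C1 = 1.
Given what's placed, R1C2 must be 2 to fit the 7 across and 8 down.
R1C3 = 7 − 3 = 4 completes the 7 across.
R2C1 = 4 − 1 = 3 completes the 4 down.
R2C2 = 8 − 2 = 6 completes the 8 down.
R2C3 = 17 − 9 = 8 completes the 17 across.

2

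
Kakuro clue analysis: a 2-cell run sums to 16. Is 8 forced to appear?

No

The only way to make 16 from 2 distinct digits is {7,9}, which does not contain 8.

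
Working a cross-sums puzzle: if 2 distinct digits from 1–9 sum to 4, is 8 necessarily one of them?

The only way to make 4 from 2 distinct digits is {1,3}, which does not contain 8.

No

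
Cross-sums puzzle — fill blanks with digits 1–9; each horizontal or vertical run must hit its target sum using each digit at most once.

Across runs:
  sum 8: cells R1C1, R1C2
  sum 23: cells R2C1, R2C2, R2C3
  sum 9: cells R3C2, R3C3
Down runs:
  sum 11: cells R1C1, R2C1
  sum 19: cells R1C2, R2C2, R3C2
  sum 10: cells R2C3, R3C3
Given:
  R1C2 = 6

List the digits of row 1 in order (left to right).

2, 6

23 in 3 cells must be {6,8,9}.
R1C1 = 8 − 6 = 2 completes the 8 across.
R2C1 = 11 − 2 = 9 completes the 11 down.
R2C2 = 8: the only remaining digit allowed by both the 23 across and the 19 down.
R2C3 = 23 − 17 = 6 completes the 23 across.
R3C2 = 19 − 14 = 5 completes the 19 down.
R3C3 = 9 − 5 = 4 completes the 9 across.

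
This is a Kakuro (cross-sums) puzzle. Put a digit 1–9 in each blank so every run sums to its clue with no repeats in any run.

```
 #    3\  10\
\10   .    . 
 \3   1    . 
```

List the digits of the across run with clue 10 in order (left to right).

2 8

3 in 2 cells must be {1,2}.
R1C1 = 3 − 1 = 2 completes the 3 down.
R1C2 = 10 − 2 = 8 completes the 10 across.
R2C2 = 3 − 1 = 2 completes the 3 across.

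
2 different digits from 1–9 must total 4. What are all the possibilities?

{1,3}

2 distinct digits from 1–9 sum between 3 and 17.
Only one set works: {1,3}.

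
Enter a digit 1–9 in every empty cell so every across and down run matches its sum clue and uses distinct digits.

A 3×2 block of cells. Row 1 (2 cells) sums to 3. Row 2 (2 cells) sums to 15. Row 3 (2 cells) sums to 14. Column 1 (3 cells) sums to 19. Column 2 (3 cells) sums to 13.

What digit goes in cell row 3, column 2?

3 in 2 cells must be {1,2}.
The 3 across and the 19 down share only 2, so (1,1) = 2.
(1,2) = 3 − 2 = 1 completes the 3 across.
Nothing is forced directly, so branch on (2,1), whose candidates are 8 or 9. If (2,1) = 9: then (2,2) would have to be in {6} for the 15 across but in {3,4,5,7,8,9} for the 13 down — contradiction. So (2,1) = 8.
(2,2) = 15 − 8 = 7 completes the 15 across.
(3,1) = 19 − 10 = 9 completes the 19 down.
(3,2) = 14 − 9 = 5 completes the 14 across.

5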